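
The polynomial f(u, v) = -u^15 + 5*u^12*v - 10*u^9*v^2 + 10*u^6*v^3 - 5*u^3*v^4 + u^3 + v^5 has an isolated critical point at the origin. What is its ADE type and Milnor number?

Type E_8, Milnor number mu = 8.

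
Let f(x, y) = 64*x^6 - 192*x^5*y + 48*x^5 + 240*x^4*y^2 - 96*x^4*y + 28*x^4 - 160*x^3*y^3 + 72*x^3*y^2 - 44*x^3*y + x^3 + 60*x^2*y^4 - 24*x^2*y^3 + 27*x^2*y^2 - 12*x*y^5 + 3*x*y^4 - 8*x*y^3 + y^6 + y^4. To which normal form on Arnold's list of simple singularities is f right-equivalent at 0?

The Hessian of f at 0 has rank 0. Corank 2; j^3 = x^3 is a perfect cube, so E-series; the 4-jet and mu = 6 give E_6.

E_6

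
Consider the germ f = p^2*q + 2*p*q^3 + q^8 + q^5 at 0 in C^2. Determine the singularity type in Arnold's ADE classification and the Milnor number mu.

Type D9, Milnor number mu = 9.

The Hessian of f at 0 has rank 0. Corank 2; j^3 = p^2*q has shape L^2 M (L != M), so D-series; mu = 9 gives D_9.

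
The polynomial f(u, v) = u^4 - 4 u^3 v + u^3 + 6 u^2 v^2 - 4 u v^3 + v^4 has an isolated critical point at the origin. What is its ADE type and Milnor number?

The Hessian of f at 0 has rank 0. Corank 2; j^3 = u^3 is a perfect cube, so E-series; the 4-jet and mu = 6 give E_6.

Type E_{6}, Milnor number mu = 6.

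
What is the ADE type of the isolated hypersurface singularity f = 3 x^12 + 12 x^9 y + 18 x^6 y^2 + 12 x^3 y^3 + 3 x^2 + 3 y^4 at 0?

A_{3}

The Hessian of f at 0 has rank 1. Corank 1: A-series; mu = 3 gives A_3.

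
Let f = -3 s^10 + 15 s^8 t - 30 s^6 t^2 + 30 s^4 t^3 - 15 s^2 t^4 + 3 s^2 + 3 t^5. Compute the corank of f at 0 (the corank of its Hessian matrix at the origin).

1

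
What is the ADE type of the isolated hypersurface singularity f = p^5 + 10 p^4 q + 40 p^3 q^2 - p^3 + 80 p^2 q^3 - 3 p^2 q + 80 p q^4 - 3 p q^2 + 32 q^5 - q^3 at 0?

The Hessian of f at 0 is [[0, 0], [0, 0]] with rank 0, so corank 2. A Groebner basis of the Jacobian ideal J(f) in C{p,q} is {q^5, p*q^3 + 5*q^4/4, p^2 + 2*p*q + q^2}; counting standard monomials gives mu = 8. Corank 2; j^3 = -(p + q)^3 is a perfect cube, so E-series; the 5-jet and mu = 8 give E_8.

E8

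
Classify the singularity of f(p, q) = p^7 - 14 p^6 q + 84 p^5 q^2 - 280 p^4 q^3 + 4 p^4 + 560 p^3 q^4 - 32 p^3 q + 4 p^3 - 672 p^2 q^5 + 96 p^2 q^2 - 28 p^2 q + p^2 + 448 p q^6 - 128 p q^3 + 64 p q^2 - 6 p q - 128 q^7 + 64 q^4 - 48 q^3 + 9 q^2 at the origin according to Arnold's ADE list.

The Hessian of f at 0 is [[2, -6], [-6, 18]] with rank 1, so corank 1. A Groebner basis of the Jacobian ideal J(f) in C{p,q} is {-7*p*q/6 - 5*p/24 + q^4 - 2*q^3/3 + 37*q^2/12 + 5*q/8, p*q^2 + 2*p*q/3 + p/12 - 7*q^3/3 - 11*q^2/6 - q/4, p^2 - 4*p*q + p/2 + 4*q^2 - 3*q/2}; counting standard monomials gives mu = 6. Corank 1: A-series; mu = 6 gives A_6.

A6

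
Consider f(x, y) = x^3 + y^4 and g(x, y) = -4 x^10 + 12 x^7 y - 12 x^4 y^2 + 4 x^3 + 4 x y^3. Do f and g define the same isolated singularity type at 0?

No.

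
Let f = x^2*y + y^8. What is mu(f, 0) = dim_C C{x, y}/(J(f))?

The Hessian of f at 0 is [[0, 0], [0, 0]] with rank 0, so corank 2. A Groebner basis of the Jacobian ideal J(f) in C{x,y} is {x^2/8 + y^7, x^3, x*y}; counting standard monomials gives mu = 9. Corank 2; j^3 = x^2*y has shape L^2 M (L != M), so D-series; mu = 9 gives D_9.

9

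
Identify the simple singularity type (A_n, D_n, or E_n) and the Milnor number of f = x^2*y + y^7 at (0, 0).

Type D8, Milnor number mu = 8.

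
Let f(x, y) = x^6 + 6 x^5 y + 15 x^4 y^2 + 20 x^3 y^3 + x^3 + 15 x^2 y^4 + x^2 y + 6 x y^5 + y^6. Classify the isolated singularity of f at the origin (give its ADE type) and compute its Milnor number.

Type D_{7}, Milnor number mu = 7.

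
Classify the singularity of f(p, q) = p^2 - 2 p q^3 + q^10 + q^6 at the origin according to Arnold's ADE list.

A_{9}

The Hessian of f at 0 has rank 1. Corank 1: A-series; mu = 9 gives A_9.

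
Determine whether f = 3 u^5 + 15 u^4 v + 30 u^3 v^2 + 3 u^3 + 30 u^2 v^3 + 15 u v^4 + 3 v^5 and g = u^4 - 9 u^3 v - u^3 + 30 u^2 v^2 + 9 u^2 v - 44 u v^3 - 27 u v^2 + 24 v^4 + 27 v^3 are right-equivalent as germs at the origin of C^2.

No.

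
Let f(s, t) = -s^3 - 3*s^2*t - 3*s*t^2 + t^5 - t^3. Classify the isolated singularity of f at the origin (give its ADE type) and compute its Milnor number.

Type E_8, Milnor number mu = 8.

The Hessian of f at 0 has rank 0. Corank 2; j^3 = -(s + t)^3 is a perfect cube, so E-series; the 5-jet and mu = 8 give E_8.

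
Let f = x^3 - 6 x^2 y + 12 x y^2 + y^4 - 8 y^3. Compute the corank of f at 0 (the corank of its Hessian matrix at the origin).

2

The Hessian at 0 is [[0, 0], [0, 0]] of rank 0; hence corank 2.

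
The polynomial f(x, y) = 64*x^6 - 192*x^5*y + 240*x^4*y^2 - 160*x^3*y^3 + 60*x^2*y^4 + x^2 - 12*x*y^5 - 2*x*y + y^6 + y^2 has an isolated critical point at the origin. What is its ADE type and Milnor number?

Type A5, Milnor number mu = 5.

The Hessian of f at 0 has rank 1. Corank 1: A-series; mu = 5 gives A_5.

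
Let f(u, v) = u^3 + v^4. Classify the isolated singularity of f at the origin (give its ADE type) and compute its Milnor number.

The Hessian of f at 0 has rank 0. Corank 2; j^3 = u^3 is a perfect cube, so E-series; the 4-jet and mu = 6 give E_6.

Type E_6, Milnor number mu = 6.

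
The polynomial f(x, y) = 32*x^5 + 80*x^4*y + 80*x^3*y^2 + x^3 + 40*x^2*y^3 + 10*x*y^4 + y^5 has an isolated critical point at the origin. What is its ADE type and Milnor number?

Type E8, Milnor number mu = 8.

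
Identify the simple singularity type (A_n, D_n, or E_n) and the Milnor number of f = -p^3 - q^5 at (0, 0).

The Hessian of f at 0 is [[0, 0], [0, 0]] with rank 0, so corank 2. A Groebner basis of the Jacobian ideal J(f) in C{p,q} is {q^4, p^2}; counting standard monomials gives mu = 8. Corank 2; j^3 = -p^3 is a perfect cube, so E-series; the 5-jet and mu = 8 give E_8.

Type E_{8}, Milnor number mu = 8.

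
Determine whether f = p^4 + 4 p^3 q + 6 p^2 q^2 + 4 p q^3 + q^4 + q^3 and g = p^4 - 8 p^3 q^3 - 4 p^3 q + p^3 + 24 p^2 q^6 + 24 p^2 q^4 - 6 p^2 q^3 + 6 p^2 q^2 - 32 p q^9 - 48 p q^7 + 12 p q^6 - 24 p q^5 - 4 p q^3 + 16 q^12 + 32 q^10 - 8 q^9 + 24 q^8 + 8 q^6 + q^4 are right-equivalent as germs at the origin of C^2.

The Hessian of f at 0 is [[0, 0], [0, 0]] with rank 0, so corank 2. A Groebner basis of the Jacobian ideal J(f) in C{p,q} is {p^3 + 3*p^2*q, q^2}; counting standard monomials gives mu = 6. Corank 2; j^3 = q^3 is a perfect cube, so E-series; the 4-jet and mu = 6 give E_6. The Hessian of g at 0 is [[0, 0], [0, 0]] with rank 0, so corank 2. A Groebner basis of the Jacobian ideal J(g) in C{p,q} is {q^4, p*q^2 - q^3/3, p^2}; counting standard monomials gives mu = 6. Corank 2; j^3 = p^3 is a perfect cube, so E-series; the 4-jet and mu = 6 give E_6. Both have type E_6, hence right-equivalent.

Yes.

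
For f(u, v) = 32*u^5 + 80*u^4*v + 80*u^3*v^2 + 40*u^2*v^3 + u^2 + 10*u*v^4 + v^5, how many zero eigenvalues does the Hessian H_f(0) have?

1

Hessian at 0 has rank 1.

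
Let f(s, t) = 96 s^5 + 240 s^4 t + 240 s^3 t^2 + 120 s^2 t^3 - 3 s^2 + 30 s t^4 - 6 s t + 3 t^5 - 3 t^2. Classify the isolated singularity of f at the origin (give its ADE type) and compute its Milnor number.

Type A4, Milnor number mu = 4.

The Hessian of f at 0 has rank 1. Corank 1: A-series; mu = 4 gives A_4.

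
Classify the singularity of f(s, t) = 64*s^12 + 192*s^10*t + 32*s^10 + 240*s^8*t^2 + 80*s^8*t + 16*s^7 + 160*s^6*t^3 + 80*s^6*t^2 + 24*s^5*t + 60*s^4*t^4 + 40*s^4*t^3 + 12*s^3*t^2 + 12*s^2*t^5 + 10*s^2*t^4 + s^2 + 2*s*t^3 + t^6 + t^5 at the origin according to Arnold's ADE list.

A_{4}

The Hessian of f at 0 has rank 1. Corank 1: A-series; mu = 4 gives A_4.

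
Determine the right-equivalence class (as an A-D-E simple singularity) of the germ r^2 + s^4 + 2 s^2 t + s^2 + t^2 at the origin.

A_1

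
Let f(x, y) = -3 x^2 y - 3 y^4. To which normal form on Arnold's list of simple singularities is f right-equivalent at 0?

The Hessian of f at 0 has rank 0. Corank 2; j^3 = -3*x^2*y has shape L^2 M (L != M), so D-series; mu = 5 gives D_5.

D_{5}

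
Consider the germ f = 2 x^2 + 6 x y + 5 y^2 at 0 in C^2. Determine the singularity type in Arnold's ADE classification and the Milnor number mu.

Type A1, Milnor number mu = 1.

The Hessian of f at 0 is [[4, 6], [6, 10]] with rank 2, so corank 0. A Groebner basis of the Jacobian ideal J(f) in C{x,y} is {x, y}; counting standard monomials gives mu = 1. Corank 0: nondegenerate Morse point, so A_1.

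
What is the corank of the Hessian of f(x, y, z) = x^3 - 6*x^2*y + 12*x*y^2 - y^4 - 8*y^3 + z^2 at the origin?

2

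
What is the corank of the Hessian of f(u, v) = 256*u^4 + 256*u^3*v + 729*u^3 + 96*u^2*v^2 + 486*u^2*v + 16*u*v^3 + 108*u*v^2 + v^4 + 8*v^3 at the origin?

2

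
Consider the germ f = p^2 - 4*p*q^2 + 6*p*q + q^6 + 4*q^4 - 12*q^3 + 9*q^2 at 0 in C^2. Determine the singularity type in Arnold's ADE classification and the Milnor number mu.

The Hessian of f at 0 is [[2, 6], [6, 18]] with rank 1, so corank 1. A Groebner basis of the Jacobian ideal J(f) in C{p,q} is {p^3 - 27*p^2/2 - 135*p*q/2 - 81*p/2 - 243*q/2, p^2*q + 3*p^2 + 27*p*q/2 + 27*p/4 + 81*q/4, -p/2 + q^2 - 3*q/2}; counting standard monomials gives mu = 5. Corank 1: A-series; mu = 5 gives A_5.

Type A_{5}, Milnor number mu = 5.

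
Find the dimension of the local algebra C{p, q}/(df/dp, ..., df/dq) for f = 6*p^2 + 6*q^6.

5

The Hessian of f at 0 has rank 1. Corank 1: A-series; mu = 5 gives A_5.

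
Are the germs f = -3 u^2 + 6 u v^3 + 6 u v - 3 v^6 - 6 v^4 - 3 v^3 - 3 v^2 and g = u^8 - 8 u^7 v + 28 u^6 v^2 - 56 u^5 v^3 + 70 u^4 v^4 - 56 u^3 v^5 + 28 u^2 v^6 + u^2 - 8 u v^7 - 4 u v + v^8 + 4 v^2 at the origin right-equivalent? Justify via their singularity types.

No.

The Hessian of f at 0 is [[-6, 6], [6, -6]] with rank 1, so corank 1. A Groebner basis of the Jacobian ideal J(f) in C{u,v} is {v^2, u - v}; counting standard monomials gives mu = 2. Corank 1: A-series; mu = 2 gives A_2. The Hessian of g at 0 is [[2, -4], [-4, 8]] with rank 1, so corank 1. A Groebner basis of the Jacobian ideal J(g) in C{u,v} is {v^7, u - 2*v}; counting standard monomials gives mu = 7. Corank 1: A-series; mu = 7 gives A_7. f is A_2 but g is A_7, hence not right-equivalent.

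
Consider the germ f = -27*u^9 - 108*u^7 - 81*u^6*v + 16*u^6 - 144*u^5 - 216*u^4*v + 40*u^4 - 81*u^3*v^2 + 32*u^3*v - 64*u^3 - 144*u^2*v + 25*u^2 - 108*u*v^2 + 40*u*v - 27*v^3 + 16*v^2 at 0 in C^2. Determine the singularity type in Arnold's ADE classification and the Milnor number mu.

Type A2, Milnor number mu = 2.

The Hessian of f at 0 has rank 1. Corank 1: A-series; mu = 2 gives A_2.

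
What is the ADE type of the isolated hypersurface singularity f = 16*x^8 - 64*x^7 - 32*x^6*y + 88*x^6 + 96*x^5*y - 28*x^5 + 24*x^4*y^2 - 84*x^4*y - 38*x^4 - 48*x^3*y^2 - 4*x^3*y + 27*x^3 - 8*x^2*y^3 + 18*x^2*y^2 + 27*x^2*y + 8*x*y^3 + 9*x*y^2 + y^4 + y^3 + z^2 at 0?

The Hessian of f at 0 is [[0, 0, 0], [0, 0, 0], [0, 0, 2]] with rank 1, so corank 2. A Groebner basis of the Jacobian ideal J(f) in C{x,y,z} is {x^3 - 27*x^2/4 - 9*x*y/2 - 3*y^2/4, x^2*y + 18*x^2 + 12*x*y + 2*y^2, -189*x^2/4 + x*y^2 - 63*x*y/2 - 21*y^2/4, 243*x^2/2 + 81*x*y + y^3 + 27*y^2/2, z}; counting standard monomials gives mu = 6. Corank 2; j^3 = (3*x + y)^3 is a perfect cube, so E-series; the 4-jet and mu = 6 give E_6.

E6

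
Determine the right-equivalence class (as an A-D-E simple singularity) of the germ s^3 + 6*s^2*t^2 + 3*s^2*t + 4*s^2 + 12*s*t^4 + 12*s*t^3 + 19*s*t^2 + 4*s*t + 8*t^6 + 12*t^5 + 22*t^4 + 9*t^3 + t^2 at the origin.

A2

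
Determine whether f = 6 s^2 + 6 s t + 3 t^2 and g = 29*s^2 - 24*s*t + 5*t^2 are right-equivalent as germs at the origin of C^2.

The Hessian of f at 0 has rank 2. Corank 0: nondegenerate Morse point, so A_1. The Hessian of g at 0 has rank 2. Corank 0: nondegenerate Morse point, so A_1. Both have type A_1, hence right-equivalent.

Yes.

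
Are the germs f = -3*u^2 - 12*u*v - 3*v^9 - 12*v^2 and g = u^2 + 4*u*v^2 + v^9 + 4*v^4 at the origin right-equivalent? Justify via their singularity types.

Yes.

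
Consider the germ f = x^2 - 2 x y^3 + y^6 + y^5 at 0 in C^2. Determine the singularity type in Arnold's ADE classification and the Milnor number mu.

The Hessian of f at 0 is [[2, 0], [0, 0]] with rank 1, so corank 1. A Groebner basis of the Jacobian ideal J(f) in C{x,y} is {-x + y^3, x^2, x*y}; counting standard monomials gives mu = 4. Corank 1: A-series; mu = 4 gives A_4.

Type A4, Milnor number mu = 4.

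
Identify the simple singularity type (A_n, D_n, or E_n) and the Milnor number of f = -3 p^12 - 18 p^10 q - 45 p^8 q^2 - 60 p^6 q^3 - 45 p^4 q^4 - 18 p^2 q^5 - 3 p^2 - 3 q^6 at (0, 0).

The Hessian of f at 0 is [[-6, 0], [0, 0]] with rank 1, so corank 1. A Groebner basis of the Jacobian ideal J(f) in C{p,q} is {q^5, p}; counting standard monomials gives mu = 5. Corank 1: A-series; mu = 5 gives A_5.

Type A_5, Milnor number mu = 5.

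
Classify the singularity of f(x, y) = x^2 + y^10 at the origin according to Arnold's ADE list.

A9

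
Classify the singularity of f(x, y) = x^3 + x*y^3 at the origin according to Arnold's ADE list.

The Hessian of f at 0 has rank 0. Corank 2; j^3 = x^3 is a perfect cube, so E-series; the 4-jet and mu = 7 give E_7.

E_7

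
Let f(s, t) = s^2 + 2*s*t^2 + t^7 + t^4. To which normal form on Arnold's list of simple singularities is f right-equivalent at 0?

A_6

The Hessian of f at 0 has rank 1. Corank 1: A-series; mu = 6 gives A_6.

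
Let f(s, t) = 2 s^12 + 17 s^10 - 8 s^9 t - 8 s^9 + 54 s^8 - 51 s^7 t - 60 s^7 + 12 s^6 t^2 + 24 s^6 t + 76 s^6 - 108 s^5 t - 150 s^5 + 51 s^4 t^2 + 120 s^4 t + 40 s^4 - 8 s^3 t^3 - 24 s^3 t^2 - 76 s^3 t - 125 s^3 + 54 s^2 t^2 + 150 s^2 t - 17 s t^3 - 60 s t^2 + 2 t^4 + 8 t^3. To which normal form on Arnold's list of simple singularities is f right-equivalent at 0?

E_7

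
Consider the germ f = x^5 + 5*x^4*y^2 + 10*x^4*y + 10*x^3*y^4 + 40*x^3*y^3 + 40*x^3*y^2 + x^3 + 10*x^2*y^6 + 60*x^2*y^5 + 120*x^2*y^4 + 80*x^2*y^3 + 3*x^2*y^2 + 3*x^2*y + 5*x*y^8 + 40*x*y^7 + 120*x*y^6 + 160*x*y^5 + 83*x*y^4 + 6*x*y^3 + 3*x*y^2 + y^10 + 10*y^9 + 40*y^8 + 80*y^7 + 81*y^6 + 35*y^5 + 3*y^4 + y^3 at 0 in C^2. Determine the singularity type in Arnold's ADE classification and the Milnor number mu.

The Hessian of f at 0 has rank 0. Corank 2; j^3 = (x + y)^3 is a perfect cube, so E-series; the 5-jet and mu = 8 give E_8.

Type E8, Milnor number mu = 8.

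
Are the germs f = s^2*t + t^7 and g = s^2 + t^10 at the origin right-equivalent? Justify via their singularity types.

The Hessian of f at 0 has rank 0. Corank 2; j^3 = s^2*t has shape L^2 M (L != M), so D-series; mu = 8 gives D_8. The Hessian of g at 0 has rank 1. Corank 1: A-series; mu = 9 gives A_9. f is D_8 but g is A_9, hence not right-equivalent.

No.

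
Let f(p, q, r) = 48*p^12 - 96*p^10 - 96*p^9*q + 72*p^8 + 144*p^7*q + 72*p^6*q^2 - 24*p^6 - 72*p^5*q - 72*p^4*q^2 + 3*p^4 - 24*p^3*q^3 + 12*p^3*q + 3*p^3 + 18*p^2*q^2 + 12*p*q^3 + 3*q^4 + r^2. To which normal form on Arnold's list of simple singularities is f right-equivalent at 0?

The Hessian of f at 0 has rank 1. Corank 2; j^3 = 3*p^3 is a perfect cube, so E-series; the 4-jet and mu = 6 give E_6.

E_6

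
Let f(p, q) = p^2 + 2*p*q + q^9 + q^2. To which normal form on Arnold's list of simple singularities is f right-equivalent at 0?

The Hessian of f at 0 has rank 1. Corank 1: A-series; mu = 8 gives A_8.

A_8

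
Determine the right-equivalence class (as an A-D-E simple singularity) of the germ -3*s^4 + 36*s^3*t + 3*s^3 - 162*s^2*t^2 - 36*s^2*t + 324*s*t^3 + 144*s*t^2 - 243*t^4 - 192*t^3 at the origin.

E_{6}

The Hessian of f at 0 has rank 0. Corank 2; j^3 = 3*(s - 4*t)^3 is a perfect cube, so E-series; the 4-jet and mu = 6 give E_6.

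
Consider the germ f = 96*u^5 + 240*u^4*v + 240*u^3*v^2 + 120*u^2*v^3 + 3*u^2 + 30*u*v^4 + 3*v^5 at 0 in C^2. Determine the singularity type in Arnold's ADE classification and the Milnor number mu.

Type A4, Milnor number mu = 4.

The Hessian of f at 0 is [[6, 0], [0, 0]] with rank 1, so corank 1. A Groebner basis of the Jacobian ideal J(f) in C{u,v} is {v^4, u}; counting standard monomials gives mu = 4. Corank 1: A-series; mu = 4 gives A_4.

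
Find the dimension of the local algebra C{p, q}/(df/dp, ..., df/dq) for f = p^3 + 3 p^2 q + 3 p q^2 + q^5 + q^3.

8

The Hessian of f at 0 has rank 0. Corank 2; j^3 = (p + q)^3 is a perfect cube, so E-series; the 5-jet and mu = 8 give E_8.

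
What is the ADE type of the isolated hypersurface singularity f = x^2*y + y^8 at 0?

D_{9}

The Hessian of f at 0 is [[0, 0], [0, 0]] with rank 0, so corank 2. A Groebner basis of the Jacobian ideal J(f) in C{x,y} is {x^2/8 + y^7, x^3, x*y}; counting standard monomials gives mu = 9. Corank 2; j^3 = x^2*y has shape L^2 M (L != M), so D-series; mu = 9 gives D_9.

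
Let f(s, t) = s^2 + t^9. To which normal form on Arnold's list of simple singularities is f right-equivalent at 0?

A_{8}

The Hessian of f at 0 is [[2, 0], [0, 0]] with rank 1, so corank 1. A Groebner basis of the Jacobian ideal J(f) in C{s,t} is {t^8, s}; counting standard monomials gives mu = 8. Corank 1: A-series; mu = 8 gives A_8.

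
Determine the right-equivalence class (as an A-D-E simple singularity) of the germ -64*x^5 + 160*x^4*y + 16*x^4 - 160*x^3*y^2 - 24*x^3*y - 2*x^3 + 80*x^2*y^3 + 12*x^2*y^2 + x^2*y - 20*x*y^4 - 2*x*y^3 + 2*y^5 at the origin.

D_{6}

The Hessian of f at 0 has rank 0. Corank 2; j^3 = -x^2*(2*x - y) has shape L^2 M (L != M), so D-series; mu = 6 gives D_6.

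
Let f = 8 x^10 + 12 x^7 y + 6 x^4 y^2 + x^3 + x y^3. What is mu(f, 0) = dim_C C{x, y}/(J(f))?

7

The Hessian of f at 0 is [[0, 0], [0, 0]] with rank 0, so corank 2. A Groebner basis of the Jacobian ideal J(f) in C{x,y} is {x^3, x*y^2, 3*x^2 + y^3}; counting standard monomials gives mu = 7. Corank 2; j^3 = x^3 is a perfect cube, so E-series; the 4-jet and mu = 7 give E_7.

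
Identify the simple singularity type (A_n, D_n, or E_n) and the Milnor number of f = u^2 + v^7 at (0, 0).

The Hessian of f at 0 has rank 1. Corank 1: A-series; mu = 6 gives A_6.

Type A6, Milnor number mu = 6.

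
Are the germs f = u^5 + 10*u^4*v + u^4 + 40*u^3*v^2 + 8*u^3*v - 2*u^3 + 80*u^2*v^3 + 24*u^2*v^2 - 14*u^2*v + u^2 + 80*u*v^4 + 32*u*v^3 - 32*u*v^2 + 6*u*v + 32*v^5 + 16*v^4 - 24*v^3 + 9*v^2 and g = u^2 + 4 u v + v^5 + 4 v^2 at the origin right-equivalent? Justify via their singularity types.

The Hessian of f at 0 has rank 1. Corank 1: A-series; mu = 4 gives A_4. The Hessian of g at 0 has rank 1. Corank 1: A-series; mu = 4 gives A_4. Both have type A_4, hence right-equivalent.

Yes.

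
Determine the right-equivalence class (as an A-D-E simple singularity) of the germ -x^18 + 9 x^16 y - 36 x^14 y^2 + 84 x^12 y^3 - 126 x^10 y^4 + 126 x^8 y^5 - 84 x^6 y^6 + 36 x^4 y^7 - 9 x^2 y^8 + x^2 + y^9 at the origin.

A_8

The Hessian of f at 0 has rank 1. Corank 1: A-series; mu = 8 gives A_8.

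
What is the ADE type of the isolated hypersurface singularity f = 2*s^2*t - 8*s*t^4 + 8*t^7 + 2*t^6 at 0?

D7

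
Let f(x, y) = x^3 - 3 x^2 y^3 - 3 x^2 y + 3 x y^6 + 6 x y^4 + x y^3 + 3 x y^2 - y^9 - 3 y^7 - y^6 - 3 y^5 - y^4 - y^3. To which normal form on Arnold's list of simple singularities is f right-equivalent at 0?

E7

The Hessian of f at 0 has rank 0. Corank 2; j^3 = (x - y)^3 is a perfect cube, so E-series; the 4-jet and mu = 7 give E_7.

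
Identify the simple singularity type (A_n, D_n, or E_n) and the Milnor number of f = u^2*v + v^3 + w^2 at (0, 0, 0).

Type D4, Milnor number mu = 4.

The Hessian of f at 0 has rank 1. Corank 2; j^3 = v*(u^2 + v^2) splits into three distinct lines over C (the quadratic factor has nonzero discriminant), so D_4.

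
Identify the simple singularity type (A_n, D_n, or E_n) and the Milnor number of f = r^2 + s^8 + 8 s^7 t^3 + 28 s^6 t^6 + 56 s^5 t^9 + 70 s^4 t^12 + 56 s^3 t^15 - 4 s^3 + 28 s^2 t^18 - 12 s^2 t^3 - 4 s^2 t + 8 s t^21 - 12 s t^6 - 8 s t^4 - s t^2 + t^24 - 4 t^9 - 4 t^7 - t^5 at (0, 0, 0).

Type D9, Milnor number mu = 9.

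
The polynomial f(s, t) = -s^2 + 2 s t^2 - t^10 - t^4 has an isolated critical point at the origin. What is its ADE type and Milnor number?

Type A9, Milnor number mu = 9.

The Hessian of f at 0 is [[-2, 0], [0, 0]] with rank 1, so corank 1. A Groebner basis of the Jacobian ideal J(f) in C{s,t} is {s^5, s^4*t, -s + t^2}; counting standard monomials gives mu = 9. Corank 1: A-series; mu = 9 gives A_9.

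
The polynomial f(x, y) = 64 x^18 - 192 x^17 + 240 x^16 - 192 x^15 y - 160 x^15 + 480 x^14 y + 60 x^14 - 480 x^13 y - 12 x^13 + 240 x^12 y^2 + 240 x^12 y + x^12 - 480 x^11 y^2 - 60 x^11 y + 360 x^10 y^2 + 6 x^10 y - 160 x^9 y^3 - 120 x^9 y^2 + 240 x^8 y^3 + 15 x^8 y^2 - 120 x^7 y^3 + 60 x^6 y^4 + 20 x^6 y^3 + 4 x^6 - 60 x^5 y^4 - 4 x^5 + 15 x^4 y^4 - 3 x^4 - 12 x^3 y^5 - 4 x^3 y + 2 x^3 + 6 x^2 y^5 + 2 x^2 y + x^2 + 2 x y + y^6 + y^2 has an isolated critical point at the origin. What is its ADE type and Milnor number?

The Hessian of f at 0 has rank 1. Corank 1: A-series; mu = 5 gives A_5.

Type A_{5}, Milnor number mu = 5.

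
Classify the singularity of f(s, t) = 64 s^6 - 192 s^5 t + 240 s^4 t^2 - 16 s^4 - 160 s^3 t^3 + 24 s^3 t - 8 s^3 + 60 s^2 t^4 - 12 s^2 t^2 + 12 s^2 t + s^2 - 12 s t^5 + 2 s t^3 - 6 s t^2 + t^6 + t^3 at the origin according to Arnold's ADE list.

A_2

The Hessian of f at 0 has rank 1. Corank 1: A-series; mu = 2 gives A_2.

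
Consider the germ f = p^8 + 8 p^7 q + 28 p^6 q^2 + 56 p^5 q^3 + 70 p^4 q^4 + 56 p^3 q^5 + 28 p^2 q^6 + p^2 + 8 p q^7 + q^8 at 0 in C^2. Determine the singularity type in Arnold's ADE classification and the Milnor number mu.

Type A_{7}, Milnor number mu = 7.

The Hessian of f at 0 has rank 1. Corank 1: A-series; mu = 7 gives A_7.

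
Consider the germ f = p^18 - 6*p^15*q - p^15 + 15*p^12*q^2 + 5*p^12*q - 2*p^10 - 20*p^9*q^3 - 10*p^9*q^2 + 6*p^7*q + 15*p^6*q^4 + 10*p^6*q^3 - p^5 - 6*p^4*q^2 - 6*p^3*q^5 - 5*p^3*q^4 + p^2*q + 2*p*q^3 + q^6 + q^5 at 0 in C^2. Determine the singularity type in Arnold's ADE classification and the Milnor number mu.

Type D_{7}, Milnor number mu = 7.

The Hessian of f at 0 has rank 0. Corank 2; j^3 = p^2*q has shape L^2 M (L != M), so D-series; mu = 7 gives D_7.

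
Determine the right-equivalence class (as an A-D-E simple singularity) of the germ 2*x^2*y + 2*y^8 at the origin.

The Hessian of f at 0 has rank 0. Corank 2; j^3 = 2*x^2*y has shape L^2 M (L != M), so D-series; mu = 9 gives D_9.

D_9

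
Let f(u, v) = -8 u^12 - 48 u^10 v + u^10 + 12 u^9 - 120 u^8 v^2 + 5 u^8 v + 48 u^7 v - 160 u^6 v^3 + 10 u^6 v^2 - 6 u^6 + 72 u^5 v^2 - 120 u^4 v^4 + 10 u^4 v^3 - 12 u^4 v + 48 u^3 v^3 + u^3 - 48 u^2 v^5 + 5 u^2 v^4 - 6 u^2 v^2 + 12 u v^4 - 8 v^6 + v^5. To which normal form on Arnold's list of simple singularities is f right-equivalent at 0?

The Hessian of f at 0 has rank 0. Corank 2; j^3 = u^3 is a perfect cube, so E-series; the 5-jet and mu = 8 give E_8.

E8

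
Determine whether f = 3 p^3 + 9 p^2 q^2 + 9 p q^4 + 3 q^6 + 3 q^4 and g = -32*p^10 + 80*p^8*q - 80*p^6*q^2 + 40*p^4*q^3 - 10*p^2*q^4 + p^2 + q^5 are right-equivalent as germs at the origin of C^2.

The Hessian of f at 0 has rank 0. Corank 2; j^3 = 3*p^3 is a perfect cube, so E-series; the 4-jet and mu = 6 give E_6. The Hessian of g at 0 has rank 1. Corank 1: A-series; mu = 4 gives A_4. f is E_6 but g is A_4, hence not right-equivalent.

No.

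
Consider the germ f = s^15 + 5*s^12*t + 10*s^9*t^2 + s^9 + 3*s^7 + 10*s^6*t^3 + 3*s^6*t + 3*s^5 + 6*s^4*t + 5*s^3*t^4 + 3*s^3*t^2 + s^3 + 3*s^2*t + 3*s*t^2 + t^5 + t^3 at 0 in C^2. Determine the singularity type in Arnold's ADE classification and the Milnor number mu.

Type E8, Milnor number mu = 8.

The Hessian of f at 0 has rank 0. Corank 2; j^3 = (s + t)^3 is a perfect cube, so E-series; the 5-jet and mu = 8 give E_8.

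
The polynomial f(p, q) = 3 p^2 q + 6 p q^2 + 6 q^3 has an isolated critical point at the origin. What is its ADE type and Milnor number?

The Hessian of f at 0 is [[0, 0], [0, 0]] with rank 0, so corank 2. A Groebner basis of the Jacobian ideal J(f) in C{p,q} is {q^3, p^2 + 2*q^2, p*q + q^2}; counting standard monomials gives mu = 4. Corank 2; j^3 = 3*q*(p^2 + 2*p*q + 2*q^2) splits into three distinct lines over C (the quadratic factor has nonzero discriminant), so D_4.

Type D_4, Milnor number mu = 4.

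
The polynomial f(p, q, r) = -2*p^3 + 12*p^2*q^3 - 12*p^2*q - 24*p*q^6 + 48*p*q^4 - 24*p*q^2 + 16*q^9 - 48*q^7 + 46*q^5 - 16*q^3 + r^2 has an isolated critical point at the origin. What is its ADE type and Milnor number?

The Hessian of f at 0 is [[0, 0, 0], [0, 0, 0], [0, 0, 2]] with rank 1, so corank 2. A Groebner basis of the Jacobian ideal J(f) in C{p,q,r} is {-p^2/4 + p*q^3 - p*q - q^2, q^4, p^3 - 12*p*q^2 - 16*q^3, p^2*q + 4*p*q^2 + 4*q^3, r}; counting standard monomials gives mu = 8. Corank 2; j^3 = -2*(p + 2*q)^3 is a perfect cube, so E-series; the 5-jet and mu = 8 give E_8.

Type E8, Milnor number mu = 8.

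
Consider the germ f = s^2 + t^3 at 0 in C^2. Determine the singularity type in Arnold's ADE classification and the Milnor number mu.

Type A2, Milnor number mu = 2.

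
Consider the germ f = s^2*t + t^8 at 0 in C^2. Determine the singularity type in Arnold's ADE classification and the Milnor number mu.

Type D_9, Milnor number mu = 9.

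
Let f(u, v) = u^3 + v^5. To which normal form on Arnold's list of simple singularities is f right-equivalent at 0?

E8

The Hessian of f at 0 has rank 0. Corank 2; j^3 = u^3 is a perfect cube, so E-series; the 5-jet and mu = 8 give E_8.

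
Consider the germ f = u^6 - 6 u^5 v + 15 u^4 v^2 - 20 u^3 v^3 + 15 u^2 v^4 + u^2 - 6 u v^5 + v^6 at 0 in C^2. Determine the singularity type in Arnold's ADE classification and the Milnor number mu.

Type A_{5}, Milnor number mu = 5.

The Hessian of f at 0 has rank 1. Corank 1: A-series; mu = 5 gives A_5.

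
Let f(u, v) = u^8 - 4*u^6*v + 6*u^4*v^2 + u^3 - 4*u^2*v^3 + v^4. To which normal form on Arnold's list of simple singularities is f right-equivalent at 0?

E_6

The Hessian of f at 0 has rank 0. Corank 2; j^3 = u^3 is a perfect cube, so E-series; the 4-jet and mu = 6 give E_6.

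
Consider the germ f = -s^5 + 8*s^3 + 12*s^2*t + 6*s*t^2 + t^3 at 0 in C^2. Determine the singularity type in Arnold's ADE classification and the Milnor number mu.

Type E8, Milnor number mu = 8.

The Hessian of f at 0 is [[0, 0], [0, 0]] with rank 0, so corank 2. A Groebner basis of the Jacobian ideal J(f) in C{s,t} is {t^5, s*t^3 + 3*t^4/8, s^2 + s*t + t^2/4}; counting standard monomials gives mu = 8. Corank 2; j^3 = (2*s + t)^3 is a perfect cube, so E-series; the 5-jet and mu = 8 give E_8.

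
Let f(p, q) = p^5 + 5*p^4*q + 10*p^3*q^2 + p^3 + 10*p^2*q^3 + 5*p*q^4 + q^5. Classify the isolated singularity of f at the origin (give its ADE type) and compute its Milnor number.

Type E8, Milnor number mu = 8.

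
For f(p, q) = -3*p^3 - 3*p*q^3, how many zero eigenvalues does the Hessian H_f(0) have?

2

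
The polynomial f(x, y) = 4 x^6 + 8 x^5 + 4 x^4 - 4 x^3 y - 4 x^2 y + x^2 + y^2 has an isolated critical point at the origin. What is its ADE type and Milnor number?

Type A_1, Milnor number mu = 1.

The Hessian of f at 0 has rank 2. Corank 0: nondegenerate Morse point, so A_1.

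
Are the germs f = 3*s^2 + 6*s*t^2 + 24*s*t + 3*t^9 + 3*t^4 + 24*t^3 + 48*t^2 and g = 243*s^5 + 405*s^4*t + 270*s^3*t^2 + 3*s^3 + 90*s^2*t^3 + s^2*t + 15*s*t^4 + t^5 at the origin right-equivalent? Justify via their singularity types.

No.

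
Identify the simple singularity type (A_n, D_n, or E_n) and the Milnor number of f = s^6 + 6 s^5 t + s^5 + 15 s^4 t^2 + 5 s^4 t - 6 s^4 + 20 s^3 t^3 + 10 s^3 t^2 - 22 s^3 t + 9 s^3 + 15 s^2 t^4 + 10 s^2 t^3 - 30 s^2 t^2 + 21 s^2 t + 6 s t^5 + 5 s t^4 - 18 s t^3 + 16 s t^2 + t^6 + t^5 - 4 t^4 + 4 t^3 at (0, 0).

Type D_7, Milnor number mu = 7.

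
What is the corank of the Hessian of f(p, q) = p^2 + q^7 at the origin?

Hessian at 0 has rank 1.

1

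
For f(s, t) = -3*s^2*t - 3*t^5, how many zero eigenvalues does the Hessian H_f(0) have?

2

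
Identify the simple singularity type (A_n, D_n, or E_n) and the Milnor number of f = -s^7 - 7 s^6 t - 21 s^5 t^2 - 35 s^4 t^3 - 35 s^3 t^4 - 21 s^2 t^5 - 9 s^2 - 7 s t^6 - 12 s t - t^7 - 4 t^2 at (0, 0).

Type A_{6}, Milnor number mu = 6.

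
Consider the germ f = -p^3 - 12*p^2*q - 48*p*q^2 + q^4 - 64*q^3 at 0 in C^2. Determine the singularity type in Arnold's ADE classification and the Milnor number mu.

Type E_6, Milnor number mu = 6.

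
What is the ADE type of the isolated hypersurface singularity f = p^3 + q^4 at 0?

The Hessian of f at 0 has rank 0. Corank 2; j^3 = p^3 is a perfect cube, so E-series; the 4-jet and mu = 6 give E_6.

E_6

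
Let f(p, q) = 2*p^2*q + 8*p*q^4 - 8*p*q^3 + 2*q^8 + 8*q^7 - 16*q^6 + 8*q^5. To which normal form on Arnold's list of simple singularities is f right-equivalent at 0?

The Hessian of f at 0 has rank 0. Corank 2; j^3 = 2*p^2*q has shape L^2 M (L != M), so D-series; mu = 9 gives D_9.

D_9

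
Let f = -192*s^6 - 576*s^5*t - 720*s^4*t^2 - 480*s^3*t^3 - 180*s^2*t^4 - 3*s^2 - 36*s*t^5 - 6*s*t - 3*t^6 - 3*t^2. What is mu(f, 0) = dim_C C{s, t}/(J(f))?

The Hessian of f at 0 has rank 1. Corank 1: A-series; mu = 5 gives A_5.

5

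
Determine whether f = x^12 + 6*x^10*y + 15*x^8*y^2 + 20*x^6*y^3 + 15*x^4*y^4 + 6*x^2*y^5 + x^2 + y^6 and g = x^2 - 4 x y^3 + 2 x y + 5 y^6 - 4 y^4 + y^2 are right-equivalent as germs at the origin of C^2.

Yes.

The Hessian of f at 0 has rank 1. Corank 1: A-series; mu = 5 gives A_5. The Hessian of g at 0 has rank 1. Corank 1: A-series; mu = 5 gives A_5. Both have type A_5, hence right-equivalent.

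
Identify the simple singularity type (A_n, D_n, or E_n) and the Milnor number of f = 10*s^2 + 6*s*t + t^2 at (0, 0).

The Hessian of f at 0 has rank 2. Corank 0: nondegenerate Morse point, so A_1.

Type A_{1}, Milnor number mu = 1.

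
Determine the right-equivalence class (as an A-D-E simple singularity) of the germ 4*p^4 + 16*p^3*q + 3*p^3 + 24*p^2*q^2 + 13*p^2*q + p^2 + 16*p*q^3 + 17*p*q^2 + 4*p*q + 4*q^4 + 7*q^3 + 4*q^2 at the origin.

A_2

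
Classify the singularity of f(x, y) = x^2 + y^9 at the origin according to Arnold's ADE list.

A_{8}

The Hessian of f at 0 has rank 1. Corank 1: A-series; mu = 8 gives A_8.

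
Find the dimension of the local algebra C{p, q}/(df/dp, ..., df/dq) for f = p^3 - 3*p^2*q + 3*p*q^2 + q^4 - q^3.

The Hessian of f at 0 is [[0, 0], [0, 0]] with rank 0, so corank 2. A Groebner basis of the Jacobian ideal J(f) in C{p,q} is {q^3, p^2 - 2*p*q + q^2}; counting standard monomials gives mu = 6. Corank 2; j^3 = (p - q)^3 is a perfect cube, so E-series; the 4-jet and mu = 6 give E_6.

6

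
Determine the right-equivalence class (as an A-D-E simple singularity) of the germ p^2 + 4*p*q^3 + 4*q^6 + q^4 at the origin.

A3

The Hessian of f at 0 has rank 1. Corank 1: A-series; mu = 3 gives A_3.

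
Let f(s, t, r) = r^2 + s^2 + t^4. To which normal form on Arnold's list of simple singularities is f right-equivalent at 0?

A_{3}

The Hessian of f at 0 has rank 2. Corank 1: A-series; mu = 3 gives A_3.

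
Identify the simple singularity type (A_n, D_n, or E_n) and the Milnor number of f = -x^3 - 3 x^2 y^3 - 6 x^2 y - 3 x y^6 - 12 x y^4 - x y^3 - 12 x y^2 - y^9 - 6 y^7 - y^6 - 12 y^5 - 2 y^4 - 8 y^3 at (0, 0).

Type E_{7}, Milnor number mu = 7.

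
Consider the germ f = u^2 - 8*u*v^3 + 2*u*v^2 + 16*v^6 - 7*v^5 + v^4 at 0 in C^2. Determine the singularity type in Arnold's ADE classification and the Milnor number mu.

Type A_{4}, Milnor number mu = 4.

The Hessian of f at 0 has rank 1. Corank 1: A-series; mu = 4 gives A_4.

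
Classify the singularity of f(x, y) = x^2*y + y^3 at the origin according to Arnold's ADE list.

D_{4}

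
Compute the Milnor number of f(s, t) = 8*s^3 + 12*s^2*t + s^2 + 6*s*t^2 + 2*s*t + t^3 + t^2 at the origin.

2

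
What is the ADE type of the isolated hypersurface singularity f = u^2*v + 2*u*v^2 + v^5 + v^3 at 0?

The Hessian of f at 0 is [[0, 0], [0, 0]] with rank 0, so corank 2. A Groebner basis of the Jacobian ideal J(f) in C{u,v} is {u^2/5 + v^4 - v^2/5, u^3 + v^3, u*v + v^2}; counting standard monomials gives mu = 6. Corank 2; j^3 = v*(u + v)^2 has shape L^2 M (L != M), so D-series; mu = 6 gives D_6.

D_6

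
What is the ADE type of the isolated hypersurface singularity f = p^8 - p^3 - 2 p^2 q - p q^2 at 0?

D_{9}

The Hessian of f at 0 has rank 0. Corank 2; j^3 = -p*(p + q)^2 has shape L^2 M (L != M), so D-series; mu = 9 gives D_9.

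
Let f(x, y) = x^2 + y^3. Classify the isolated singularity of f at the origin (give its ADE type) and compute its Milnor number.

Type A2, Milnor number mu = 2.

The Hessian of f at 0 has rank 1. Corank 1: A-series; mu = 2 gives A_2.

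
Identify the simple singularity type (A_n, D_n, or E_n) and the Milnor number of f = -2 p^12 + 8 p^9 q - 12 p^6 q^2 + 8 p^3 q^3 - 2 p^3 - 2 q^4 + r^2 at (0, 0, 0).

Type E_{6}, Milnor number mu = 6.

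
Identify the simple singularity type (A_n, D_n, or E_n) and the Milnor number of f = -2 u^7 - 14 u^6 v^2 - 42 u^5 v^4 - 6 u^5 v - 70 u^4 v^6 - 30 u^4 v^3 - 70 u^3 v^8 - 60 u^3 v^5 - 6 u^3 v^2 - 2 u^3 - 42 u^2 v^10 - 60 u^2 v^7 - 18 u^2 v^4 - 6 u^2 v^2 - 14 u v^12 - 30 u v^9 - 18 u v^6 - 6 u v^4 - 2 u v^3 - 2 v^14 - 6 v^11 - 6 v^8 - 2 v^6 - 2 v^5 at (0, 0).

The Hessian of f at 0 has rank 0. Corank 2; j^3 = -2*u^3 is a perfect cube, so E-series; the 4-jet and mu = 7 give E_7.

Type E_{7}, Milnor number mu = 7.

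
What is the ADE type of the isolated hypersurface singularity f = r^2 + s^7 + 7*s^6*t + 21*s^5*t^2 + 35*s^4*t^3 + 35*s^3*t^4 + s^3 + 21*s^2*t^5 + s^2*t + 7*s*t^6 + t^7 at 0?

D_{8}

The Hessian of f at 0 has rank 1. Corank 2; j^3 = s^2*(s + t) has shape L^2 M (L != M), so D-series; mu = 8 gives D_8.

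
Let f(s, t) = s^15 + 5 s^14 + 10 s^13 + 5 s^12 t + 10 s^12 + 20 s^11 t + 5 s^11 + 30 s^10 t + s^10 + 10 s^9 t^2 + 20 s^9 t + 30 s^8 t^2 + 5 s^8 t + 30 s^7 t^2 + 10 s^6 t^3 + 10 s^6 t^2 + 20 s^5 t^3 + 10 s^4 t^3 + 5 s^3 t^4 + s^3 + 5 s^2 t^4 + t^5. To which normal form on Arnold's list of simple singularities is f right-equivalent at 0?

The Hessian of f at 0 has rank 0. Corank 2; j^3 = s^3 is a perfect cube, so E-series; the 5-jet and mu = 8 give E_8.

E_8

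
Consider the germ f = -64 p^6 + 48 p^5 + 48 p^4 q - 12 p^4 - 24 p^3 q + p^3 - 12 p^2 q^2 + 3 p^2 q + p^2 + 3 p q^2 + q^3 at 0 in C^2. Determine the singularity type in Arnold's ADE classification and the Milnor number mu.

Type A_2, Milnor number mu = 2.

The Hessian of f at 0 is [[2, 0], [0, 0]] with rank 1, so corank 1. A Groebner basis of the Jacobian ideal J(f) in C{p,q} is {q^2, p}; counting standard monomials gives mu = 2. Corank 1: A-series; mu = 2 gives A_2.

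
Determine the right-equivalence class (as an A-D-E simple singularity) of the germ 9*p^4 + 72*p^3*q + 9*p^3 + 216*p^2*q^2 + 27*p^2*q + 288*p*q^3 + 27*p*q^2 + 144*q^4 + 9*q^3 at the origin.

E_{6}

The Hessian of f at 0 is [[0, 0], [0, 0]] with rank 0, so corank 2. A Groebner basis of the Jacobian ideal J(f) in C{p,q} is {q^4, p*q^2 + 4*q^3/3, p^2 + 2*p*q + q^2}; counting standard monomials gives mu = 6. Corank 2; j^3 = 9*(p + q)^3 is a perfect cube, so E-series; the 4-jet and mu = 6 give E_6.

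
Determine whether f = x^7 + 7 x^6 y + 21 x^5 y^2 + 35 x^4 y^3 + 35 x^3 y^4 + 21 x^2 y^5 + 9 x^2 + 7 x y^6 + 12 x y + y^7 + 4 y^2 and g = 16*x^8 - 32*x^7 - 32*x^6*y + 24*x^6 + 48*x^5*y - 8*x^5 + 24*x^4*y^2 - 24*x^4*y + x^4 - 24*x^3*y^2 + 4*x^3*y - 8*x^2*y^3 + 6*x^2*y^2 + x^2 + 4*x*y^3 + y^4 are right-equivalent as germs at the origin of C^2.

No.

The Hessian of f at 0 has rank 1. Corank 1: A-series; mu = 6 gives A_6. The Hessian of g at 0 has rank 1. Corank 1: A-series; mu = 3 gives A_3. f is A_6 but g is A_3, hence not right-equivalent.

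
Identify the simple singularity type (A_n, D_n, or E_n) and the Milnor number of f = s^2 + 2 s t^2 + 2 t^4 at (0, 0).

The Hessian of f at 0 has rank 1. Corank 1: A-series; mu = 3 gives A_3.

Type A3, Milnor number mu = 3.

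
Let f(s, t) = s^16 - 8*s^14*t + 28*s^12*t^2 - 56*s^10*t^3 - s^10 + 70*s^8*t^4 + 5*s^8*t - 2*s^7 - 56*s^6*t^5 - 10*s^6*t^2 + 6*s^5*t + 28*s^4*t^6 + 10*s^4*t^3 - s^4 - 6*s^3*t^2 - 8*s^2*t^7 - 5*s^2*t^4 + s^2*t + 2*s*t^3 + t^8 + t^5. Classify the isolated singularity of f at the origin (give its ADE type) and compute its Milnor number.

The Hessian of f at 0 has rank 0. Corank 2; j^3 = s^2*t has shape L^2 M (L != M), so D-series; mu = 9 gives D_9.

Type D_{9}, Milnor number mu = 9.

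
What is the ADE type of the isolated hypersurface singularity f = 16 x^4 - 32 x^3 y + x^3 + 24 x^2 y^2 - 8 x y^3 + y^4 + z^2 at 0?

E_{6}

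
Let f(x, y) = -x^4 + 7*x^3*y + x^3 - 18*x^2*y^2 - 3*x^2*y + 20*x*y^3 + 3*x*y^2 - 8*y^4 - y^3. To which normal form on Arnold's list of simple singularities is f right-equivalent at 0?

The Hessian of f at 0 has rank 0. Corank 2; j^3 = (x - y)^3 is a perfect cube, so E-series; the 4-jet and mu = 7 give E_7.

E_7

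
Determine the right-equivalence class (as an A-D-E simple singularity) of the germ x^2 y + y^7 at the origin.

D_{8}

The Hessian of f at 0 has rank 0. Corank 2; j^3 = x^2*y has shape L^2 M (L != M), so D-series; mu = 8 gives D_8.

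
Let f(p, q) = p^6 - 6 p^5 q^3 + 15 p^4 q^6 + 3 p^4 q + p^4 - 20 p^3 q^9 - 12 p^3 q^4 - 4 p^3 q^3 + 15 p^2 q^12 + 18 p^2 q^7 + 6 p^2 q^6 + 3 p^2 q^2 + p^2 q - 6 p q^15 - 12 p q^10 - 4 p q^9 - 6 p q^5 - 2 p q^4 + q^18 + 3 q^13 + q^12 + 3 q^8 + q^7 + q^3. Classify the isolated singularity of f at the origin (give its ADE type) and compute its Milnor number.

The Hessian of f at 0 is [[0, 0], [0, 0]] with rank 0, so corank 2. A Groebner basis of the Jacobian ideal J(f) in C{p,q} is {q^3, p^2 + 3*q^2, p*q}; counting standard monomials gives mu = 4. Corank 2; j^3 = q*(p^2 + q^2) splits into three distinct lines over C (the quadratic factor has nonzero discriminant), so D_4.

Type D_4, Milnor number mu = 4.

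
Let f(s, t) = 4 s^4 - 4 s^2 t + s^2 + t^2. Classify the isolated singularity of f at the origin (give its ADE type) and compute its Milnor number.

The Hessian of f at 0 has rank 2. Corank 0: nondegenerate Morse point, so A_1.

Type A_1, Milnor number mu = 1.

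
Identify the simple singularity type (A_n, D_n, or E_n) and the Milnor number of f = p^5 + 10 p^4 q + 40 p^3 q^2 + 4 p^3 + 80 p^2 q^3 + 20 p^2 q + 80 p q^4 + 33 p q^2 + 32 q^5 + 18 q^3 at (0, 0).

Type D_6, Milnor number mu = 6.

The Hessian of f at 0 has rank 0. Corank 2; j^3 = (p + 2*q)*(2*p + 3*q)^2 has shape L^2 M (L != M), so D-series; mu = 6 gives D_6.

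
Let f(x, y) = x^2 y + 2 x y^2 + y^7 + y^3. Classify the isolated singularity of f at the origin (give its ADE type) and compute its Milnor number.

Type D8, Milnor number mu = 8.

The Hessian of f at 0 has rank 0. Corank 2; j^3 = y*(x + y)^2 has shape L^2 M (L != M), so D-series; mu = 8 gives D_8.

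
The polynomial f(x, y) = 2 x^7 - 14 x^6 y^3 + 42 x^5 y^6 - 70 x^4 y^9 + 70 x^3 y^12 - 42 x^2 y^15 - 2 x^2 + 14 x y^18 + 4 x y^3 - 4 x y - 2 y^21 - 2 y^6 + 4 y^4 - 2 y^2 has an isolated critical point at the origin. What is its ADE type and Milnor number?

Type A_{6}, Milnor number mu = 6.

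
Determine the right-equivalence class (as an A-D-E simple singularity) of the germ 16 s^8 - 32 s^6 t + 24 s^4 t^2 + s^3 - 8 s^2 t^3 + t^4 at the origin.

E_{6}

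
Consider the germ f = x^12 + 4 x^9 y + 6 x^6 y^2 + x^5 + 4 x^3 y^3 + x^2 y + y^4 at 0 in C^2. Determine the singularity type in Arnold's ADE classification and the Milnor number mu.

The Hessian of f at 0 has rank 0. Corank 2; j^3 = x^2*y has shape L^2 M (L != M), so D-series; mu = 5 gives D_5.

Type D5, Milnor number mu = 5.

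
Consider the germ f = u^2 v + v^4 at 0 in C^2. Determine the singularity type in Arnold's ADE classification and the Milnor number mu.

Type D_5, Milnor number mu = 5.

The Hessian of f at 0 has rank 0. Corank 2; j^3 = u^2*v has shape L^2 M (L != M), so D-series; mu = 5 gives D_5.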